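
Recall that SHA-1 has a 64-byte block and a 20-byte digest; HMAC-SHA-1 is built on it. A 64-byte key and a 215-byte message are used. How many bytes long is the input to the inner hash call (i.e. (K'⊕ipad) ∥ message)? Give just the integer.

Key is 64 ≤ 64 bytes, zero-padded: |K'| = 64.
Inner input = (K'⊕ipad) ∥ m → 64 + 215 = 279 bytes.

279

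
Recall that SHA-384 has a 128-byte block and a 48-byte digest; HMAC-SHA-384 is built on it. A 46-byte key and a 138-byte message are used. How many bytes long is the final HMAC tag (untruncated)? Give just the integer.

48

The tag is one SHA-384 digest: 48 bytes.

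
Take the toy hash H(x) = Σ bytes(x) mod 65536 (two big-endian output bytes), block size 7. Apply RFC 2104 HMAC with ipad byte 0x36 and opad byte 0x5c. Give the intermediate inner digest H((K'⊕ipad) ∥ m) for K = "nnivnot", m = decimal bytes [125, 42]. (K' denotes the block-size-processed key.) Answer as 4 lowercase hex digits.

02e9

Key "nnivnot" = 6e 6e 69 76 6e 6f 74 is exactly B = 7 bytes: K' = 6e 6e 69 76 6e 6f 74.
K' ⊕ ipad = 58 58 5f 40 58 59 42.
Inner input = 58 58 5f 40 58 59 42 ∥ 7d 2a.
Inner hash: sum = 88+88+95+64+88+89+66+125+42 = 745 → 02 e9.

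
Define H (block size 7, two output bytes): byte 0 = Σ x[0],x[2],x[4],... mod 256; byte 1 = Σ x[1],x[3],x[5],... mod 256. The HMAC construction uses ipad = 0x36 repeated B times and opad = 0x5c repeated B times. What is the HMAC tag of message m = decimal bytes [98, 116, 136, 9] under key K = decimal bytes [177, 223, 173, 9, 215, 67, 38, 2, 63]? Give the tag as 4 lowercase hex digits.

4bf4

Key decimal bytes [177, 223, 173, 9, 215, 67, 38, 2, 63] = b1 df ad 09 d7 43 26 02 3f is 9 bytes > B = 7, so hash it first: H(key) = 9a 2d, then zero-pad to 7 bytes: K' = 9a 2d 00 00 00 00 00.
K' ⊕ ipad = ac 1b 36 36 36 36 36.  K' ⊕ opad = c6 71 5c 5c 5c 5c 5c.
Inner input = (K'⊕ipad) ∥ m = ac 1b 36 36 36 36 36 ∥ 62 74 88 09.
Inner hash: even-index sum = 459 mod 256 = 203; odd-index sum = 369 mod 256 = 113 → cb 71.
Outer input = (K'⊕opad) ∥ inner = c6 71 5c 5c 5c 5c 5c ∥ cb 71.
Outer hash (tag): even-index sum = 587 mod 256 = 75; odd-index sum = 500 mod 256 = 244 → 4b f4.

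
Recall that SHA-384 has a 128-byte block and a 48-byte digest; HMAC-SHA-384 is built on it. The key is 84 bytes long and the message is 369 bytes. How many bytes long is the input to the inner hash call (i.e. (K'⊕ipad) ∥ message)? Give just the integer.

497

Key is 84 ≤ 128 bytes, zero-padded: |K'| = 128.
Inner input = (K'⊕ipad) ∥ m → 128 + 369 = 497 bytes.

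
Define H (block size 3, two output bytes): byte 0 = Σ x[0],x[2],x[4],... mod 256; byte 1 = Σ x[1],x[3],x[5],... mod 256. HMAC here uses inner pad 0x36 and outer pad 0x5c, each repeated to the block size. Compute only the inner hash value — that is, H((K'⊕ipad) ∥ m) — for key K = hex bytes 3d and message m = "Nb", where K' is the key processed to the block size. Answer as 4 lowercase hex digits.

a384

Key hex bytes 3d is 1 byte ≤ B = 3; zero-pad to 3 bytes: K' = 3d 00 00.
K' ⊕ ipad = 0b 36 36.
Inner input = 0b 36 36 ∥ 4e 62.
Inner hash: even-index sum = 163 mod 256 = 163; odd-index sum = 132 mod 256 = 132 → a3 84.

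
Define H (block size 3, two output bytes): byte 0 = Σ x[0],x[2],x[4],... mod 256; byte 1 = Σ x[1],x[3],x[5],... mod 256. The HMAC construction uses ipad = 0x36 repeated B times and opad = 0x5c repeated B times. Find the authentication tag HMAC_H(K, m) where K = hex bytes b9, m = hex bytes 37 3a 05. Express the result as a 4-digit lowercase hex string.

b35b

Key hex bytes b9 is 1 byte ≤ B = 3; zero-pad to 3 bytes: K' = b9 00 00.
K' ⊕ ipad = 8f 36 36.  K' ⊕ opad = e5 5c 5c.
Inner input = (K'⊕ipad) ∥ m = 8f 36 36 ∥ 37 3a 05.
Inner hash: even-index sum = 255 mod 256 = 255; odd-index sum = 114 mod 256 = 114 → ff 72.
Outer input = (K'⊕opad) ∥ inner = e5 5c 5c ∥ ff 72.
Outer hash (tag): even-index sum = 435 mod 256 = 179; odd-index sum = 347 mod 256 = 91 → b3 5b.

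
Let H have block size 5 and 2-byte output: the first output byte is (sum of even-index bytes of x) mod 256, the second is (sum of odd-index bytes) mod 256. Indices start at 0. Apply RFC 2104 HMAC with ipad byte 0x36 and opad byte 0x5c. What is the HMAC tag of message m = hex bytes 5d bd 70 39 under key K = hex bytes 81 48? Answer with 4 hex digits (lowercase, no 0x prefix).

1689

Key hex bytes 81 48 is 2 bytes ≤ B = 5; zero-pad to 5 bytes: K' = 81 48 00 00 00.
K' ⊕ ipad = b7 7e 36 36 36.  K' ⊕ opad = dd 14 5c 5c 5c.
Inner input = (K'⊕ipad) ∥ m = b7 7e 36 36 36 ∥ 5d bd 70 39.
Inner hash: even-index sum = 537 mod 256 = 25; odd-index sum = 385 mod 256 = 129 → 19 81.
Outer input = (K'⊕opad) ∥ inner = dd 14 5c 5c 5c ∥ 19 81.
Outer hash (tag): even-index sum = 534 mod 256 = 22; odd-index sum = 137 mod 256 = 137 → 16 89.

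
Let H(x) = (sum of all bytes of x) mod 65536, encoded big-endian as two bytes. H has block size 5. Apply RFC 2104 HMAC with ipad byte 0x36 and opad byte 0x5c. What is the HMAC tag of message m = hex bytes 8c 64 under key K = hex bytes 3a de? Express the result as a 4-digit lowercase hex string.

Key hex bytes 3a de is 2 bytes ≤ B = 5; zero-pad to 5 bytes: K' = 3a de 00 00 00.
K' ⊕ ipad = 0c e8 36 36 36.  K' ⊕ opad = 66 82 5c 5c 5c.
Inner input = (K'⊕ipad) ∥ m = 0c e8 36 36 36 ∥ 8c 64.
Inner hash: sum = 12+232+54+54+54+140+100 = 646 → 02 86.
Outer input = (K'⊕opad) ∥ inner = 66 82 5c 5c 5c ∥ 02 86.
Outer hash (tag): sum = 102+130+92+92+92+2+134 = 644 → 02 84.

0284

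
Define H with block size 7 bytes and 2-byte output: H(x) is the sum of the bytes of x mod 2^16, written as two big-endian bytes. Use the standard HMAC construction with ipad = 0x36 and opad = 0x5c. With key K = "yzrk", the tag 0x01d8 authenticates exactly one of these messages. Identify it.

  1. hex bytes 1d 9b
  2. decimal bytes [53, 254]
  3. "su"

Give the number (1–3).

Key "yzrk" = 79 7a 72 6b is 4 bytes ≤ B = 7; zero-pad to 7 bytes: K' = 79 7a 72 6b 00 00 00.
K' ⊕ ipad = 4f 4c 44 5d 36 36 36; K' ⊕ opad = 25 26 2e 37 5c 5c 5c.
m1: inner = H(4f 4c 44 5d 36 36 36 1d 9b) = 02 96; tag = H(25 26 2e 37 5c 5c 5c 02 96) = 025c
m2: inner = H(4f 4c 44 5d 36 36 36 35 fe) = 03 11; tag = H(25 26 2e 37 5c 5c 5c 03 11) = 01d8 ← matches
m3: inner = H(4f 4c 44 5d 36 36 36 73 75) = 02 c6; tag = H(25 26 2e 37 5c 5c 5c 02 c6) = 028c

2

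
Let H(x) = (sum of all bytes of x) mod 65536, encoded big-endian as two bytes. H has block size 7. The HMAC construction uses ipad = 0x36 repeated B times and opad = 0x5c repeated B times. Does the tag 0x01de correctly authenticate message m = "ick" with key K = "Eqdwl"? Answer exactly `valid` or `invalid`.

Key "Eqdwl" = 45 71 64 77 6c is 5 bytes ≤ B = 7; zero-pad to 7 bytes: K' = 45 71 64 77 6c 00 00.
K' ⊕ ipad = 73 47 52 41 5a 36 36; K' ⊕ opad = 19 2d 38 2b 30 5c 5c.
Inner hash: sum = 115+71+82+65+90+54+54+105+99+107 = 842 → 03 4a.
Outer hash (recomputed tag): sum = 25+45+56+43+48+92+92+3+74 = 478 → 01 de.
Recomputed tag = 01de; claimed = 01de → match.

valid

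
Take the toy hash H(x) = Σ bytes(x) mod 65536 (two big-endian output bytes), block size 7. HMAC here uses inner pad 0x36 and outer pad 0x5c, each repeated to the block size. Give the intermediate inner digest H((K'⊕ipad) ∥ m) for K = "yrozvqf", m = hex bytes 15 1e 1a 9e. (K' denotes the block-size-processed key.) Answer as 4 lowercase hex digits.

02fa

Key "yrozvqf" = 79 72 6f 7a 76 71 66 is exactly B = 7 bytes: K' = 79 72 6f 7a 76 71 66.
K' ⊕ ipad = 4f 44 59 4c 40 47 50.
Inner input = 4f 44 59 4c 40 47 50 ∥ 15 1e 1a 9e.
Inner hash: sum = 79+68+89+76+64+71+80+21+30+26+158 = 762 → 02 fa.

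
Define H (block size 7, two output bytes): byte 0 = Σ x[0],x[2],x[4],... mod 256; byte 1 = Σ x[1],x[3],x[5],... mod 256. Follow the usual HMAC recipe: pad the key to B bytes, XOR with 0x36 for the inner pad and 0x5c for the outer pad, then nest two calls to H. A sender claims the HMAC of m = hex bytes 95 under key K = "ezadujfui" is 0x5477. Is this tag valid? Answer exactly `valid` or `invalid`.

Key "ezadujfui" = 65 7a 61 64 75 6a 66 75 69 is 9 bytes > B = 7, so hash it first: H(key) = 0a bd, then zero-pad to 7 bytes: K' = 0a bd 00 00 00 00 00.
K' ⊕ ipad = 3c 8b 36 36 36 36 36; K' ⊕ opad = 56 e1 5c 5c 5c 5c 5c.
Inner hash: even-index sum = 222 mod 256 = 222; odd-index sum = 396 mod 256 = 140 → de 8c.
Outer hash (recomputed tag): even-index sum = 502 mod 256 = 246; odd-index sum = 631 mod 256 = 119 → f6 77.
Recomputed tag = f677; claimed = 5477 → mismatch.

invalid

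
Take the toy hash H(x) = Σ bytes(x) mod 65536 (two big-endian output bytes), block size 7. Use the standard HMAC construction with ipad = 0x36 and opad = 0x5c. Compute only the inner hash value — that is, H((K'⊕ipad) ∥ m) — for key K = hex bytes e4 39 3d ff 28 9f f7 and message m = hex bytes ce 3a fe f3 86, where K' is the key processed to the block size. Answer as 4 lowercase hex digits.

06bc

Key hex bytes e4 39 3d ff 28 9f f7 is exactly B = 7 bytes: K' = e4 39 3d ff 28 9f f7.
K' ⊕ ipad = d2 0f 0b c9 1e a9 c1.
Inner input = d2 0f 0b c9 1e a9 c1 ∥ ce 3a fe f3 86.
Inner hash: sum = 210+15+11+201+30+169+193+206+58+254+243+134 = 1724 → 06 bc.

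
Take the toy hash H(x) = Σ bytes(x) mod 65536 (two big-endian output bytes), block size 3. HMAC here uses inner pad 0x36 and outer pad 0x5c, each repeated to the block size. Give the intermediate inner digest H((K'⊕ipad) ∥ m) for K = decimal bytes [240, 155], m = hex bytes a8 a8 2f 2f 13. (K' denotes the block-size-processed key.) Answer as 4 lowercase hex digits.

Key decimal bytes [240, 155] = f0 9b is 2 bytes ≤ B = 3; zero-pad to 3 bytes: K' = f0 9b 00.
K' ⊕ ipad = c6 ad 36.
Inner input = c6 ad 36 ∥ a8 a8 2f 2f 13.
Inner hash: sum = 198+173+54+168+168+47+47+19 = 874 → 03 6a.

036a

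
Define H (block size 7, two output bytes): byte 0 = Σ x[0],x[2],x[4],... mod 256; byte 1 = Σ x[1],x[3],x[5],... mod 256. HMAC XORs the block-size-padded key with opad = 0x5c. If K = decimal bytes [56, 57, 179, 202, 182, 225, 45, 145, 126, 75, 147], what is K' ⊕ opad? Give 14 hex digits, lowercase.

839c5c5c5c5c5c

Key decimal bytes [56, 57, 179, 202, 182, 225, 45, 145, 126, 75, 147] = 38 39 b3 ca b6 e1 2d 91 7e 4b 93 is 11 bytes > B = 7, so hash it first: H(key) = df c0, then zero-pad to 7 bytes: K' = df c0 00 00 00 00 00.
XOR each byte with 0x5c: df⊕5c=83, c0⊕5c=9c, 00⊕5c=5c, 00⊕5c=5c, 00⊕5c=5c, 00⊕5c=5c, 00⊕5c=5c.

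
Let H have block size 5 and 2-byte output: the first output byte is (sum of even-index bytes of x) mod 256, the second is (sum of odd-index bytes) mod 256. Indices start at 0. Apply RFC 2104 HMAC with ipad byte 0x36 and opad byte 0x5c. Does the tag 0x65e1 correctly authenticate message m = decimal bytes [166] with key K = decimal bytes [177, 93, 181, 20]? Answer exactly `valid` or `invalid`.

Key decimal bytes [177, 93, 181, 20] = b1 5d b5 14 is 4 bytes ≤ B = 5; zero-pad to 5 bytes: K' = b1 5d b5 14 00.
K' ⊕ ipad = 87 6b 83 22 36; K' ⊕ opad = ed 01 e9 48 5c.
Inner hash: even-index sum = 320 mod 256 = 64; odd-index sum = 307 mod 256 = 51 → 40 33.
Outer hash (recomputed tag): even-index sum = 613 mod 256 = 101; odd-index sum = 137 mod 256 = 137 → 65 89.
Recomputed tag = 6589; claimed = 65e1 → mismatch.

invalid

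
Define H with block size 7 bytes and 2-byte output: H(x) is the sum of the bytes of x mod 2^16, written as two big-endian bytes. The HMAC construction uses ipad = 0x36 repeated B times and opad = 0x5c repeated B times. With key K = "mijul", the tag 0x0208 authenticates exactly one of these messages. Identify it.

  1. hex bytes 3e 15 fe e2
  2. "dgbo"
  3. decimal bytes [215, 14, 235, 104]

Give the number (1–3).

3

Key "mijul" = 6d 69 6a 75 6c is 5 bytes ≤ B = 7; zero-pad to 7 bytes: K' = 6d 69 6a 75 6c 00 00.
K' ⊕ ipad = 5b 5f 5c 43 5a 36 36; K' ⊕ opad = 31 35 36 29 30 5c 5c.
m1: inner = H(5b 5f 5c 43 5a 36 36 3e 15 fe e2) = 04 52; tag = H(31 35 36 29 30 5c 5c 04 52) = 0203
m2: inner = H(5b 5f 5c 43 5a 36 36 64 67 62 6f) = 03 bb; tag = H(31 35 36 29 30 5c 5c 03 bb) = 026b
m3: inner = H(5b 5f 5c 43 5a 36 36 d7 0e eb 68) = 04 57; tag = H(31 35 36 29 30 5c 5c 04 57) = 0208 ← matches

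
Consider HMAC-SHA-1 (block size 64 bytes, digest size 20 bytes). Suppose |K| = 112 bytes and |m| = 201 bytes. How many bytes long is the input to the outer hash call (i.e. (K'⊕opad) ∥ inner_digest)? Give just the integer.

Key is 112 > 64 bytes, so it is hashed to 20 bytes then zero-padded to 64: |K'| = 64.
Outer input = (K'⊕opad) ∥ H(inner) → 64 + 20 = 84 bytes.

84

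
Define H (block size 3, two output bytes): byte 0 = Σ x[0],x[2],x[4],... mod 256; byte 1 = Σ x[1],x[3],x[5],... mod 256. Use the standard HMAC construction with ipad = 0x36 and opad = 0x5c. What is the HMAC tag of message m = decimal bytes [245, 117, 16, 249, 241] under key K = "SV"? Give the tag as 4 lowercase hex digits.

c113

Key "SV" = 53 56 is 2 bytes ≤ B = 3; zero-pad to 3 bytes: K' = 53 56 00.
K' ⊕ ipad = 65 60 36.  K' ⊕ opad = 0f 0a 5c.
Inner input = (K'⊕ipad) ∥ m = 65 60 36 ∥ f5 75 10 f9 f1.
Inner hash: even-index sum = 521 mod 256 = 9; odd-index sum = 598 mod 256 = 86 → 09 56.
Outer input = (K'⊕opad) ∥ inner = 0f 0a 5c ∥ 09 56.
Outer hash (tag): even-index sum = 193 mod 256 = 193; odd-index sum = 19 mod 256 = 19 → c1 13.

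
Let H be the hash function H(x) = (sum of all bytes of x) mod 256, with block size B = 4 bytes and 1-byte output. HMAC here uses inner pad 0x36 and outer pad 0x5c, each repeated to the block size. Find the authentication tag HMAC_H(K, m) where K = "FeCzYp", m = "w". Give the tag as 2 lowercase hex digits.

Key "FeCzYp" = 46 65 43 7a 59 70 is 6 bytes > B = 4, so hash it first: H(key) = 31, then zero-pad to 4 bytes: K' = 31 00 00 00.
K' ⊕ ipad = 07 36 36 36.  K' ⊕ opad = 6d 5c 5c 5c.
Inner input = (K'⊕ipad) ∥ m = 07 36 36 36 ∥ 77.
Inner hash: sum = 7+54+54+54+119 = 288; mod 256 = 32 → 20.
Outer input = (K'⊕opad) ∥ inner = 6d 5c 5c 5c ∥ 20.
Outer hash (tag): sum = 109+92+92+92+32 = 417; mod 256 = 161 → a1.

a1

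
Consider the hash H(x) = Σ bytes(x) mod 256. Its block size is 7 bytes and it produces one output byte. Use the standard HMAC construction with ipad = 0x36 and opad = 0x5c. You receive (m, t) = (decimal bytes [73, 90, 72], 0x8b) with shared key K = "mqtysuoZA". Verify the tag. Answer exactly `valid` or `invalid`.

Key "mqtysuoZA" = 6d 71 74 79 73 75 6f 5a 41 is 9 bytes > B = 7, so hash it first: H(key) = bd, then zero-pad to 7 bytes: K' = bd 00 00 00 00 00 00.
K' ⊕ ipad = 8b 36 36 36 36 36 36; K' ⊕ opad = e1 5c 5c 5c 5c 5c 5c.
Inner hash: sum = 139+54+54+54+54+54+54+73+90+72 = 698; mod 256 = 186 → ba.
Outer hash (recomputed tag): sum = 225+92+92+92+92+92+92+186 = 963; mod 256 = 195 → c3.
Recomputed tag = c3; claimed = 8b → mismatch.

invalid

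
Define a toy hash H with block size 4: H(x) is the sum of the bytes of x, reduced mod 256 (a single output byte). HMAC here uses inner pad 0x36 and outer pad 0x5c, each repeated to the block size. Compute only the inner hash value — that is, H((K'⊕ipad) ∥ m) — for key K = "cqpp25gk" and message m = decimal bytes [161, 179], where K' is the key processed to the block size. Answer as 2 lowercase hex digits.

Key "cqpp25gk" = 63 71 70 70 32 35 67 6b is 8 bytes > B = 4, so hash it first: H(key) = ed, then zero-pad to 4 bytes: K' = ed 00 00 00.
K' ⊕ ipad = db 36 36 36.
Inner input = db 36 36 36 ∥ a1 b3.
Inner hash: sum = 219+54+54+54+161+179 = 721; mod 256 = 209 → d1.

d1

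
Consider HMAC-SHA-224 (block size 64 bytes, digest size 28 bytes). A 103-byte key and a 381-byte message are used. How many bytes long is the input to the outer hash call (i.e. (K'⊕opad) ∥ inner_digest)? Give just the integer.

Key is 103 > 64 bytes, so it is hashed to 28 bytes then zero-padded to 64: |K'| = 64.
Outer input = (K'⊕opad) ∥ H(inner) → 64 + 28 = 92 bytes.

92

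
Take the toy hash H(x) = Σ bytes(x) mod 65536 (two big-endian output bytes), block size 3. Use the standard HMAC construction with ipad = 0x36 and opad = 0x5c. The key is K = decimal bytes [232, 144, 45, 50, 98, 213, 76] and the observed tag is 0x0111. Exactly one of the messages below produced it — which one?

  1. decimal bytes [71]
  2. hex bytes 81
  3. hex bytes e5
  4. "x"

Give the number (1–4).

4

Key decimal bytes [232, 144, 45, 50, 98, 213, 76] = e8 90 2d 32 62 d5 4c is 7 bytes > B = 3, so hash it first: H(key) = 03 5a, then zero-pad to 3 bytes: K' = 03 5a 00.
K' ⊕ ipad = 35 6c 36; K' ⊕ opad = 5f 06 5c.
m1: inner = H(35 6c 36 47) = 01 1e; tag = H(5f 06 5c 01 1e) = 00e0
m2: inner = H(35 6c 36 81) = 01 58; tag = H(5f 06 5c 01 58) = 011a
m3: inner = H(35 6c 36 e5) = 01 bc; tag = H(5f 06 5c 01 bc) = 017e
m4: inner = H(35 6c 36 78) = 01 4f; tag = H(5f 06 5c 01 4f) = 0111 ← matches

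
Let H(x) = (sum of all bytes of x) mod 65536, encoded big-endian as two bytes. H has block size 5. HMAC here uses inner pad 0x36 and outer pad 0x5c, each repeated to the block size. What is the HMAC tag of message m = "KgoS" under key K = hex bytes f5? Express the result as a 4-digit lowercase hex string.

Key hex bytes f5 is 1 byte ≤ B = 5; zero-pad to 5 bytes: K' = f5 00 00 00 00.
K' ⊕ ipad = c3 36 36 36 36.  K' ⊕ opad = a9 5c 5c 5c 5c.
Inner input = (K'⊕ipad) ∥ m = c3 36 36 36 36 ∥ 4b 67 6f 53.
Inner hash: sum = 195+54+54+54+54+75+103+111+83 = 783 → 03 0f.
Outer input = (K'⊕opad) ∥ inner = a9 5c 5c 5c 5c ∥ 03 0f.
Outer hash (tag): sum = 169+92+92+92+92+3+15 = 555 → 02 2b.

022b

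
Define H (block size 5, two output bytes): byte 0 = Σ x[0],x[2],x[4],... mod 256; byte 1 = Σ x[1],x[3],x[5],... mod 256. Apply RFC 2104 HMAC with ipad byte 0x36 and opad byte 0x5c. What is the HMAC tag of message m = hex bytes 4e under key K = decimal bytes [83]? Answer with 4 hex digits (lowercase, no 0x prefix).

Key decimal bytes [83] = 53 is 1 byte ≤ B = 5; zero-pad to 5 bytes: K' = 53 00 00 00 00.
K' ⊕ ipad = 65 36 36 36 36.  K' ⊕ opad = 0f 5c 5c 5c 5c.
Inner input = (K'⊕ipad) ∥ m = 65 36 36 36 36 ∥ 4e.
Inner hash: even-index sum = 209 mod 256 = 209; odd-index sum = 186 mod 256 = 186 → d1 ba.
Outer input = (K'⊕opad) ∥ inner = 0f 5c 5c 5c 5c ∥ d1 ba.
Outer hash (tag): even-index sum = 385 mod 256 = 129; odd-index sum = 393 mod 256 = 137 → 81 89.

8189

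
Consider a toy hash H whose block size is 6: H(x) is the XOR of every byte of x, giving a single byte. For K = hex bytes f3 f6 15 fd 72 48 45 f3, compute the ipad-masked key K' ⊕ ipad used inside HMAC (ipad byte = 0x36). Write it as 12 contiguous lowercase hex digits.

Key hex bytes f3 f6 15 fd 72 48 45 f3 is 8 bytes > B = 6, so hash it first: H(key) = 61, then zero-pad to 6 bytes: K' = 61 00 00 00 00 00.
XOR each byte with 0x36: 61⊕36=57, 00⊕36=36, 00⊕36=36, 00⊕36=36, 00⊕36=36, 00⊕36=36.

573636363636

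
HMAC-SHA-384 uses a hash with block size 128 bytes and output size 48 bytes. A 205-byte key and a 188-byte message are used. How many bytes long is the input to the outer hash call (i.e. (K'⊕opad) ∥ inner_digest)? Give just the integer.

176

Key is 205 > 128 bytes, so it is hashed to 48 bytes then zero-padded to 128: |K'| = 128.
Outer input = (K'⊕opad) ∥ H(inner) → 128 + 48 = 176 bytes.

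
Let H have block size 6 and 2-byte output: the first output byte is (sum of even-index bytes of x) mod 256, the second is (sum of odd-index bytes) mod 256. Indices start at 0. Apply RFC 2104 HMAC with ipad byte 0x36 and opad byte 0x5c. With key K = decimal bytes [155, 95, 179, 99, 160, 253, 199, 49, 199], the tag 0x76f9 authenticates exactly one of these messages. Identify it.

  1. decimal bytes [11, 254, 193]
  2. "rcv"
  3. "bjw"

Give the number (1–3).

Key decimal bytes [155, 95, 179, 99, 160, 253, 199, 49, 199] = 9b 5f b3 63 a0 fd c7 31 c7 is 9 bytes > B = 6, so hash it first: H(key) = 7c f0, then zero-pad to 6 bytes: K' = 7c f0 00 00 00 00.
K' ⊕ ipad = 4a c6 36 36 36 36; K' ⊕ opad = 20 ac 5c 5c 5c 5c.
m1: inner = H(4a c6 36 36 36 36 0b fe c1) = 82 30; tag = H(20 ac 5c 5c 5c 5c 82 30) = 5a94
m2: inner = H(4a c6 36 36 36 36 72 63 76) = 9e 95; tag = H(20 ac 5c 5c 5c 5c 9e 95) = 76f9 ← matches
m3: inner = H(4a c6 36 36 36 36 62 6a 77) = 8f 9c; tag = H(20 ac 5c 5c 5c 5c 8f 9c) = 6700

2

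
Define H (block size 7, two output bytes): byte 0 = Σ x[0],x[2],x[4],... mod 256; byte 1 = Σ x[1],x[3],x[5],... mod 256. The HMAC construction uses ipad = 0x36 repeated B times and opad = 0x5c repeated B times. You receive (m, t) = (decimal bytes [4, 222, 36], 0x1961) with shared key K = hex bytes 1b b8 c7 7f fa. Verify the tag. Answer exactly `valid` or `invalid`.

valid

Key hex bytes 1b b8 c7 7f fa is 5 bytes ≤ B = 7; zero-pad to 7 bytes: K' = 1b b8 c7 7f fa 00 00.
K' ⊕ ipad = 2d 8e f1 49 cc 36 36; K' ⊕ opad = 47 e4 9b 23 a6 5c 5c.
Inner hash: even-index sum = 766 mod 256 = 254; odd-index sum = 309 mod 256 = 53 → fe 35.
Outer hash (recomputed tag): even-index sum = 537 mod 256 = 25; odd-index sum = 609 mod 256 = 97 → 19 61.
Recomputed tag = 1961; claimed = 1961 → match.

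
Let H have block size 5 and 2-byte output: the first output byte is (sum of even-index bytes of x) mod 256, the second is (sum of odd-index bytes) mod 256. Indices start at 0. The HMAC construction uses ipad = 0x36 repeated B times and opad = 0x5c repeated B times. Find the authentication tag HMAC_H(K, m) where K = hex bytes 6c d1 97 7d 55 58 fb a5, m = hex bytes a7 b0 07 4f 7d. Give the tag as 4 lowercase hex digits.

a543

Key hex bytes 6c d1 97 7d 55 58 fb a5 is 8 bytes > B = 5, so hash it first: H(key) = 53 4b, then zero-pad to 5 bytes: K' = 53 4b 00 00 00.
K' ⊕ ipad = 65 7d 36 36 36.  K' ⊕ opad = 0f 17 5c 5c 5c.
Inner input = (K'⊕ipad) ∥ m = 65 7d 36 36 36 ∥ a7 b0 07 4f 7d.
Inner hash: even-index sum = 464 mod 256 = 208; odd-index sum = 478 mod 256 = 222 → d0 de.
Outer input = (K'⊕opad) ∥ inner = 0f 17 5c 5c 5c ∥ d0 de.
Outer hash (tag): even-index sum = 421 mod 256 = 165; odd-index sum = 323 mod 256 = 67 → a5 43.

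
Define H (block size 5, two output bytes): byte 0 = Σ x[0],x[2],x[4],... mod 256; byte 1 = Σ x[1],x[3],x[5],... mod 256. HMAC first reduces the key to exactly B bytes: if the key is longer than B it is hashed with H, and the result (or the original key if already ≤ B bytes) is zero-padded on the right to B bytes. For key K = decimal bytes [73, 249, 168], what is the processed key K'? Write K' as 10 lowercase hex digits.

Key decimal bytes [73, 249, 168] = 49 f9 a8 is 3 bytes ≤ B = 5; zero-pad to 5 bytes: K' = 49 f9 a8 00 00.

49f9a80000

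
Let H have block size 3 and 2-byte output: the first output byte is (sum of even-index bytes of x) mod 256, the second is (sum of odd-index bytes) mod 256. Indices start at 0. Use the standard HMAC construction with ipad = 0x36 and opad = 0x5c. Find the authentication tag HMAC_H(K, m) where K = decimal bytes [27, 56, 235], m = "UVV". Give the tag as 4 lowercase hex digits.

Key decimal bytes [27, 56, 235] = 1b 38 eb is exactly B = 3 bytes: K' = 1b 38 eb.
K' ⊕ ipad = 2d 0e dd.  K' ⊕ opad = 47 64 b7.
Inner input = (K'⊕ipad) ∥ m = 2d 0e dd ∥ 55 56 56.
Inner hash: even-index sum = 352 mod 256 = 96; odd-index sum = 185 mod 256 = 185 → 60 b9.
Outer input = (K'⊕opad) ∥ inner = 47 64 b7 ∥ 60 b9.
Outer hash (tag): even-index sum = 439 mod 256 = 183; odd-index sum = 196 mod 256 = 196 → b7 c4.

b7c4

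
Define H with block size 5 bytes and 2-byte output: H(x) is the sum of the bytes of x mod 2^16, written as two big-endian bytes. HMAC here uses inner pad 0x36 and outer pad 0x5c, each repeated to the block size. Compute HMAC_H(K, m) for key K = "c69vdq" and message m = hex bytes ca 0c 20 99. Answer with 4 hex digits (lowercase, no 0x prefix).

0245

Key "c69vdq" = 63 36 39 76 64 71 is 6 bytes > B = 5, so hash it first: H(key) = 02 1d, then zero-pad to 5 bytes: K' = 02 1d 00 00 00.
K' ⊕ ipad = 34 2b 36 36 36.  K' ⊕ opad = 5e 41 5c 5c 5c.
Inner input = (K'⊕ipad) ∥ m = 34 2b 36 36 36 ∥ ca 0c 20 99.
Inner hash: sum = 52+43+54+54+54+202+12+32+153 = 656 → 02 90.
Outer input = (K'⊕opad) ∥ inner = 5e 41 5c 5c 5c ∥ 02 90.
Outer hash (tag): sum = 94+65+92+92+92+2+144 = 581 → 02 45.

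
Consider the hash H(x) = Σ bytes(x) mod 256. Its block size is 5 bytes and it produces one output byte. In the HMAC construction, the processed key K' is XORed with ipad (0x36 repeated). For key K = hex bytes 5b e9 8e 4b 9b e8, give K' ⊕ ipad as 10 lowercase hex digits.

Key hex bytes 5b e9 8e 4b 9b e8 is 6 bytes > B = 5, so hash it first: H(key) = a0, then zero-pad to 5 bytes: K' = a0 00 00 00 00.
XOR each byte with 0x36: a0⊕36=96, 00⊕36=36, 00⊕36=36, 00⊕36=36, 00⊕36=36.

9636363636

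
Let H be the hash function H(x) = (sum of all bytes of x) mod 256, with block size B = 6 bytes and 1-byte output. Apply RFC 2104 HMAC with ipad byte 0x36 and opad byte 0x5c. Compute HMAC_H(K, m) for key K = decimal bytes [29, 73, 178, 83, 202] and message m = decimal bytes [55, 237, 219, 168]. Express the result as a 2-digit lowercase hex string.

b1

Key decimal bytes [29, 73, 178, 83, 202] = 1d 49 b2 53 ca is 5 bytes ≤ B = 6; zero-pad to 6 bytes: K' = 1d 49 b2 53 ca 00.
K' ⊕ ipad = 2b 7f 84 65 fc 36.  K' ⊕ opad = 41 15 ee 0f 96 5c.
Inner input = (K'⊕ipad) ∥ m = 2b 7f 84 65 fc 36 ∥ 37 ed db a8.
Inner hash: sum = 43+127+132+101+252+54+55+237+219+168 = 1388; mod 256 = 108 → 6c.
Outer input = (K'⊕opad) ∥ inner = 41 15 ee 0f 96 5c ∥ 6c.
Outer hash (tag): sum = 65+21+238+15+150+92+108 = 689; mod 256 = 177 → b1.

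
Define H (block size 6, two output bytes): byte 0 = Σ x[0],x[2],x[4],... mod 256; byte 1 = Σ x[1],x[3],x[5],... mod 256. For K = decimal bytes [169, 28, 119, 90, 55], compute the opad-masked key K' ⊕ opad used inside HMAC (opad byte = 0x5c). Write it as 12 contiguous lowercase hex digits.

Key decimal bytes [169, 28, 119, 90, 55] = a9 1c 77 5a 37 is 5 bytes ≤ B = 6; zero-pad to 6 bytes: K' = a9 1c 77 5a 37 00.
XOR each byte with 0x5c: a9⊕5c=f5, 1c⊕5c=40, 77⊕5c=2b, 5a⊕5c=06, 37⊕5c=6b, 00⊕5c=5c.

f5402b066b5c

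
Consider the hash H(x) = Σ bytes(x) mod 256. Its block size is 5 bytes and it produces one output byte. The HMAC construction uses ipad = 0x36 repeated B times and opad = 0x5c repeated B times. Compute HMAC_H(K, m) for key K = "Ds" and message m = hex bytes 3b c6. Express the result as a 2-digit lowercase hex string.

b5

Key "Ds" = 44 73 is 2 bytes ≤ B = 5; zero-pad to 5 bytes: K' = 44 73 00 00 00.
K' ⊕ ipad = 72 45 36 36 36.  K' ⊕ opad = 18 2f 5c 5c 5c.
Inner input = (K'⊕ipad) ∥ m = 72 45 36 36 36 ∥ 3b c6.
Inner hash: sum = 114+69+54+54+54+59+198 = 602; mod 256 = 90 → 5a.
Outer input = (K'⊕opad) ∥ inner = 18 2f 5c 5c 5c ∥ 5a.
Outer hash (tag): sum = 24+47+92+92+92+90 = 437; mod 256 = 181 → b5.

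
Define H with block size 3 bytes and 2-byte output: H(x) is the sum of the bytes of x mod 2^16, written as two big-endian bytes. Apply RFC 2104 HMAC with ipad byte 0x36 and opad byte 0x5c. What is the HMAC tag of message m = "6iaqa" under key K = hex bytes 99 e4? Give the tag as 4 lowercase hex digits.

0265

Key hex bytes 99 e4 is 2 bytes ≤ B = 3; zero-pad to 3 bytes: K' = 99 e4 00.
K' ⊕ ipad = af d2 36.  K' ⊕ opad = c5 b8 5c.
Inner input = (K'⊕ipad) ∥ m = af d2 36 ∥ 36 69 61 71 61.
Inner hash: sum = 175+210+54+54+105+97+113+97 = 905 → 03 89.
Outer input = (K'⊕opad) ∥ inner = c5 b8 5c ∥ 03 89.
Outer hash (tag): sum = 197+184+92+3+137 = 613 → 02 65.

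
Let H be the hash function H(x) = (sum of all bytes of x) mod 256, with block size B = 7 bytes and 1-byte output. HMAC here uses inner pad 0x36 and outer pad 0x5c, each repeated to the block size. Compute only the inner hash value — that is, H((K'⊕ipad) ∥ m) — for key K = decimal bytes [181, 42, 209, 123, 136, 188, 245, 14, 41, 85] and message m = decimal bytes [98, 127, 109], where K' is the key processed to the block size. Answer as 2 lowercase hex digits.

58

Key decimal bytes [181, 42, 209, 123, 136, 188, 245, 14, 41, 85] = b5 2a d1 7b 88 bc f5 0e 29 55 is 10 bytes > B = 7, so hash it first: H(key) = f0, then zero-pad to 7 bytes: K' = f0 00 00 00 00 00 00.
K' ⊕ ipad = c6 36 36 36 36 36 36.
Inner input = c6 36 36 36 36 36 36 ∥ 62 7f 6d.
Inner hash: sum = 198+54+54+54+54+54+54+98+127+109 = 856; mod 256 = 88 → 58.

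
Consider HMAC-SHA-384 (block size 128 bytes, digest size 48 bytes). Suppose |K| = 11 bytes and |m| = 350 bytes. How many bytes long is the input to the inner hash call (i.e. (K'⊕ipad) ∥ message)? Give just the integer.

478

Key is 11 ≤ 128 bytes, zero-padded: |K'| = 128.
Inner input = (K'⊕ipad) ∥ m → 128 + 350 = 478 bytes.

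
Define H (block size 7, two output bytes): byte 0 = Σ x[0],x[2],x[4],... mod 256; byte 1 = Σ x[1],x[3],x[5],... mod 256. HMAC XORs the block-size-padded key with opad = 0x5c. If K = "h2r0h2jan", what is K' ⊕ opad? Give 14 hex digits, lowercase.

Key "h2r0h2jan" = 68 32 72 30 68 32 6a 61 6e is 9 bytes > B = 7, so hash it first: H(key) = 1a f5, then zero-pad to 7 bytes: K' = 1a f5 00 00 00 00 00.
XOR each byte with 0x5c: 1a⊕5c=46, f5⊕5c=a9, 00⊕5c=5c, 00⊕5c=5c, 00⊕5c=5c, 00⊕5c=5c, 00⊕5c=5c.

46a95c5c5c5c5c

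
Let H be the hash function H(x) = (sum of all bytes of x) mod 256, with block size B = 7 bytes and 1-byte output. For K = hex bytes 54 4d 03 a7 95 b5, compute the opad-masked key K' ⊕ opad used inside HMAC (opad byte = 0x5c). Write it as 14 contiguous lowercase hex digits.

Key hex bytes 54 4d 03 a7 95 b5 is 6 bytes ≤ B = 7; zero-pad to 7 bytes: K' = 54 4d 03 a7 95 b5 00.
XOR each byte with 0x5c: 54⊕5c=08, 4d⊕5c=11, 03⊕5c=5f, a7⊕5c=fb, 95⊕5c=c9, b5⊕5c=e9, 00⊕5c=5c.

08115ffbc9e95c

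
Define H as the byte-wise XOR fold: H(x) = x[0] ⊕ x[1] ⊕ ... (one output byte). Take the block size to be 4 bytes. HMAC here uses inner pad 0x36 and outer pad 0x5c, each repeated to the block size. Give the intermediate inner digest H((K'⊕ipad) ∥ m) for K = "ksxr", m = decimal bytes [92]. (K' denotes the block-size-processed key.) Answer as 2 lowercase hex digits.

4e

Key "ksxr" = 6b 73 78 72 is exactly B = 4 bytes: K' = 6b 73 78 72.
K' ⊕ ipad = 5d 45 4e 44.
Inner input = 5d 45 4e 44 ∥ 5c.
Inner hash: XOR 5d⊕45⊕4e⊕44⊕5c = 4e.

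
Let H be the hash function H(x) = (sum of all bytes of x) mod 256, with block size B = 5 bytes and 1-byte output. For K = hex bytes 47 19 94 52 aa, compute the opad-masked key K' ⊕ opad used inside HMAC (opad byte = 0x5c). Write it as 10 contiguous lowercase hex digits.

1b45c80ef6

Key hex bytes 47 19 94 52 aa is exactly B = 5 bytes: K' = 47 19 94 52 aa.
XOR each byte with 0x5c: 47⊕5c=1b, 19⊕5c=45, 94⊕5c=c8, 52⊕5c=0e, aa⊕5c=f6.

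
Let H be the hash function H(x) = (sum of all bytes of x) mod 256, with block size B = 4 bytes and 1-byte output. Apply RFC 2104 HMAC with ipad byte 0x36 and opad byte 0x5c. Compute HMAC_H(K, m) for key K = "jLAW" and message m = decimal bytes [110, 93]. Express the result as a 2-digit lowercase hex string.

Key "jLAW" = 6a 4c 41 57 is exactly B = 4 bytes: K' = 6a 4c 41 57.
K' ⊕ ipad = 5c 7a 77 61.  K' ⊕ opad = 36 10 1d 0b.
Inner input = (K'⊕ipad) ∥ m = 5c 7a 77 61 ∥ 6e 5d.
Inner hash: sum = 92+122+119+97+110+93 = 633; mod 256 = 121 → 79.
Outer input = (K'⊕opad) ∥ inner = 36 10 1d 0b ∥ 79.
Outer hash (tag): sum = 54+16+29+11+121 = 231 → e7.

e7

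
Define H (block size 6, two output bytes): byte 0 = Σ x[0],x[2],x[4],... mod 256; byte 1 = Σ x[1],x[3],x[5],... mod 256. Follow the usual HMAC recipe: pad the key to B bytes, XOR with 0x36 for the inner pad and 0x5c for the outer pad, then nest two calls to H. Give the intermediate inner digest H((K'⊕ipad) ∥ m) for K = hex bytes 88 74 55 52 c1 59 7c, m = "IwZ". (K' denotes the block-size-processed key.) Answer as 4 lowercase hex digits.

3b0c

Key hex bytes 88 74 55 52 c1 59 7c is 7 bytes > B = 6, so hash it first: H(key) = 1a 1f, then zero-pad to 6 bytes: K' = 1a 1f 00 00 00 00.
K' ⊕ ipad = 2c 29 36 36 36 36.
Inner input = 2c 29 36 36 36 36 ∥ 49 77 5a.
Inner hash: even-index sum = 315 mod 256 = 59; odd-index sum = 268 mod 256 = 12 → 3b 0c.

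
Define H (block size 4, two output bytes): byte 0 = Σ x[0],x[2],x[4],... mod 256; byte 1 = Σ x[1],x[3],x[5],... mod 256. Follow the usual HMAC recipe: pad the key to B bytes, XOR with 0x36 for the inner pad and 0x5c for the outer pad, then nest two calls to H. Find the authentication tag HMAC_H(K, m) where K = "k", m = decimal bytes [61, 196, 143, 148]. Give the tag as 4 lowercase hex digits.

f27c

Key "k" = 6b is 1 byte ≤ B = 4; zero-pad to 4 bytes: K' = 6b 00 00 00.
K' ⊕ ipad = 5d 36 36 36.  K' ⊕ opad = 37 5c 5c 5c.
Inner input = (K'⊕ipad) ∥ m = 5d 36 36 36 ∥ 3d c4 8f 94.
Inner hash: even-index sum = 351 mod 256 = 95; odd-index sum = 452 mod 256 = 196 → 5f c4.
Outer input = (K'⊕opad) ∥ inner = 37 5c 5c 5c ∥ 5f c4.
Outer hash (tag): even-index sum = 242 mod 256 = 242; odd-index sum = 380 mod 256 = 124 → f2 7c.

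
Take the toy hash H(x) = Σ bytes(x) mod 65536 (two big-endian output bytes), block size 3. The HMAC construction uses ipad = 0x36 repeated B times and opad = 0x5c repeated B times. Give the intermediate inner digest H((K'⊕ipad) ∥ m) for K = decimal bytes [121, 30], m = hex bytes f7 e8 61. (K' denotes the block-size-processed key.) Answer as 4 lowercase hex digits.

02ed

Key decimal bytes [121, 30] = 79 1e is 2 bytes ≤ B = 3; zero-pad to 3 bytes: K' = 79 1e 00.
K' ⊕ ipad = 4f 28 36.
Inner input = 4f 28 36 ∥ f7 e8 61.
Inner hash: sum = 79+40+54+247+232+97 = 749 → 02 ed.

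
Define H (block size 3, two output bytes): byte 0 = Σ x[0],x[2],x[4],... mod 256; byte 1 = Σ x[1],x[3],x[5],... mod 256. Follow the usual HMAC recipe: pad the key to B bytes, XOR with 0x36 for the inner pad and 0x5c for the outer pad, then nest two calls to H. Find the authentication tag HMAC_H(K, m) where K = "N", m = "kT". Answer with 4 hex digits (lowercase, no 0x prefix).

0f5e

Key "N" = 4e is 1 byte ≤ B = 3; zero-pad to 3 bytes: K' = 4e 00 00.
K' ⊕ ipad = 78 36 36.  K' ⊕ opad = 12 5c 5c.
Inner input = (K'⊕ipad) ∥ m = 78 36 36 ∥ 6b 54.
Inner hash: even-index sum = 258 mod 256 = 2; odd-index sum = 161 mod 256 = 161 → 02 a1.
Outer input = (K'⊕opad) ∥ inner = 12 5c 5c ∥ 02 a1.
Outer hash (tag): even-index sum = 271 mod 256 = 15; odd-index sum = 94 mod 256 = 94 → 0f 5e.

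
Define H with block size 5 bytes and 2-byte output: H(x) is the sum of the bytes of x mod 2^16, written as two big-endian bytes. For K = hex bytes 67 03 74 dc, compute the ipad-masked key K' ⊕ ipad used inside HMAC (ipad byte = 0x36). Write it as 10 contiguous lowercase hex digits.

513542ea36

Key hex bytes 67 03 74 dc is 4 bytes ≤ B = 5; zero-pad to 5 bytes: K' = 67 03 74 dc 00.
XOR each byte with 0x36: 67⊕36=51, 03⊕36=35, 74⊕36=42, dc⊕36=ea, 00⊕36=36.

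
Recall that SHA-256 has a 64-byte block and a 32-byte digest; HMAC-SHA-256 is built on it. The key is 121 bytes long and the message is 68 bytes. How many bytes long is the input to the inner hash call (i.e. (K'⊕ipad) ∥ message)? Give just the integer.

Key is 121 > 64 bytes, so it is hashed to 32 bytes then zero-padded to 64: |K'| = 64.
Inner input = (K'⊕ipad) ∥ m → 64 + 68 = 132 bytes.

132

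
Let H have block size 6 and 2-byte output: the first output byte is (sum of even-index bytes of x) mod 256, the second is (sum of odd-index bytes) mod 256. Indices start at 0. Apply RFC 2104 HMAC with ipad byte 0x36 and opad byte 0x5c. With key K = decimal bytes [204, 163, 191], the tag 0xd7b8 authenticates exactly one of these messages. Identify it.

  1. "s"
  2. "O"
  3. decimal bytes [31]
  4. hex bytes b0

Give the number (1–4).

2

Key decimal bytes [204, 163, 191] = cc a3 bf is 3 bytes ≤ B = 6; zero-pad to 6 bytes: K' = cc a3 bf 00 00 00.
K' ⊕ ipad = fa 95 89 36 36 36; K' ⊕ opad = 90 ff e3 5c 5c 5c.
m1: inner = H(fa 95 89 36 36 36 73) = 2c 01; tag = H(90 ff e3 5c 5c 5c 2c 01) = fbb8
m2: inner = H(fa 95 89 36 36 36 4f) = 08 01; tag = H(90 ff e3 5c 5c 5c 08 01) = d7b8 ← matches
m3: inner = H(fa 95 89 36 36 36 1f) = d8 01; tag = H(90 ff e3 5c 5c 5c d8 01) = a7b8
m4: inner = H(fa 95 89 36 36 36 b0) = 69 01; tag = H(90 ff e3 5c 5c 5c 69 01) = 38b8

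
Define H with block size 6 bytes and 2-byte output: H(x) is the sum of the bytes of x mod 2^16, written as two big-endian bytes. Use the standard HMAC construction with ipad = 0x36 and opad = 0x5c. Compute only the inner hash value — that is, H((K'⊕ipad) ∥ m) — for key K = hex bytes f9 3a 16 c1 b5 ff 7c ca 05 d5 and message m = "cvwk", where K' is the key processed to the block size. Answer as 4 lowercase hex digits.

Key hex bytes f9 3a 16 c1 b5 ff 7c ca 05 d5 is 10 bytes > B = 6, so hash it first: H(key) = 05 de, then zero-pad to 6 bytes: K' = 05 de 00 00 00 00.
K' ⊕ ipad = 33 e8 36 36 36 36.
Inner input = 33 e8 36 36 36 36 ∥ 63 76 77 6b.
Inner hash: sum = 51+232+54+54+54+54+99+118+119+107 = 942 → 03 ae.

03ae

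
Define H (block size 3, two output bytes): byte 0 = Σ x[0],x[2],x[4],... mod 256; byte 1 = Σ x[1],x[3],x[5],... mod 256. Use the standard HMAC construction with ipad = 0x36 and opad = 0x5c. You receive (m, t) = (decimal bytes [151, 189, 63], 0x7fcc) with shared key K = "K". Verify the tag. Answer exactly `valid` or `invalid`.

valid

Key "K" = 4b is 1 byte ≤ B = 3; zero-pad to 3 bytes: K' = 4b 00 00.
K' ⊕ ipad = 7d 36 36; K' ⊕ opad = 17 5c 5c.
Inner hash: even-index sum = 368 mod 256 = 112; odd-index sum = 268 mod 256 = 12 → 70 0c.
Outer hash (recomputed tag): even-index sum = 127 mod 256 = 127; odd-index sum = 204 mod 256 = 204 → 7f cc.
Recomputed tag = 7fcc; claimed = 7fcc → match.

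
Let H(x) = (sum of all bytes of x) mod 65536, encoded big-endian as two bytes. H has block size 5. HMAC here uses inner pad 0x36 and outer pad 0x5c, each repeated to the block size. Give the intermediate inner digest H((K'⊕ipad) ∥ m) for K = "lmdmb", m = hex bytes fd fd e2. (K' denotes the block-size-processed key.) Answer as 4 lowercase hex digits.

Key "lmdmb" = 6c 6d 64 6d 62 is exactly B = 5 bytes: K' = 6c 6d 64 6d 62.
K' ⊕ ipad = 5a 5b 52 5b 54.
Inner input = 5a 5b 52 5b 54 ∥ fd fd e2.
Inner hash: sum = 90+91+82+91+84+253+253+226 = 1170 → 04 92.

0492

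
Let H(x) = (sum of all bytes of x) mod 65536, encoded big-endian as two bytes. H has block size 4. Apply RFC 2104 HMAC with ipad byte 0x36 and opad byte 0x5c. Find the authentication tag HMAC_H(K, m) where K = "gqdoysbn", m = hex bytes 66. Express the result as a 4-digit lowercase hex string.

01ab

Key "gqdoysbn" = 67 71 64 6f 79 73 62 6e is 8 bytes > B = 4, so hash it first: H(key) = 03 67, then zero-pad to 4 bytes: K' = 03 67 00 00.
K' ⊕ ipad = 35 51 36 36.  K' ⊕ opad = 5f 3b 5c 5c.
Inner input = (K'⊕ipad) ∥ m = 35 51 36 36 ∥ 66.
Inner hash: sum = 53+81+54+54+102 = 344 → 01 58.
Outer input = (K'⊕opad) ∥ inner = 5f 3b 5c 5c ∥ 01 58.
Outer hash (tag): sum = 95+59+92+92+1+88 = 427 → 01 ab.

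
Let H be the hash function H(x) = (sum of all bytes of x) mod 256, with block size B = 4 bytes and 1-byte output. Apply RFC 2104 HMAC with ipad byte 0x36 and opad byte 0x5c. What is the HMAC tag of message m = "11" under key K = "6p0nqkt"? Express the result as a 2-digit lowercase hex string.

82

Key "6p0nqkt" = 36 70 30 6e 71 6b 74 is 7 bytes > B = 4, so hash it first: H(key) = 94, then zero-pad to 4 bytes: K' = 94 00 00 00.
K' ⊕ ipad = a2 36 36 36.  K' ⊕ opad = c8 5c 5c 5c.
Inner input = (K'⊕ipad) ∥ m = a2 36 36 36 ∥ 31 31.
Inner hash: sum = 162+54+54+54+49+49 = 422; mod 256 = 166 → a6.
Outer input = (K'⊕opad) ∥ inner = c8 5c 5c 5c ∥ a6.
Outer hash (tag): sum = 200+92+92+92+166 = 642; mod 256 = 130 → 82.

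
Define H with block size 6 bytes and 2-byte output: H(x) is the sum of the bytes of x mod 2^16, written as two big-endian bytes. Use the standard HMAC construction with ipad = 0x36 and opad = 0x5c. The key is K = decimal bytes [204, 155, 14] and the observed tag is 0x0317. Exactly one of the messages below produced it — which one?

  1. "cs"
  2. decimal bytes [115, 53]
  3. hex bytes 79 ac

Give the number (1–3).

Key decimal bytes [204, 155, 14] = cc 9b 0e is 3 bytes ≤ B = 6; zero-pad to 6 bytes: K' = cc 9b 0e 00 00 00.
K' ⊕ ipad = fa ad 38 36 36 36; K' ⊕ opad = 90 c7 52 5c 5c 5c.
m1: inner = H(fa ad 38 36 36 36 63 73) = 03 57; tag = H(90 c7 52 5c 5c 5c 03 57) = 0317 ← matches
m2: inner = H(fa ad 38 36 36 36 73 35) = 03 29; tag = H(90 c7 52 5c 5c 5c 03 29) = 02e9
m3: inner = H(fa ad 38 36 36 36 79 ac) = 03 a6; tag = H(90 c7 52 5c 5c 5c 03 a6) = 0366

1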